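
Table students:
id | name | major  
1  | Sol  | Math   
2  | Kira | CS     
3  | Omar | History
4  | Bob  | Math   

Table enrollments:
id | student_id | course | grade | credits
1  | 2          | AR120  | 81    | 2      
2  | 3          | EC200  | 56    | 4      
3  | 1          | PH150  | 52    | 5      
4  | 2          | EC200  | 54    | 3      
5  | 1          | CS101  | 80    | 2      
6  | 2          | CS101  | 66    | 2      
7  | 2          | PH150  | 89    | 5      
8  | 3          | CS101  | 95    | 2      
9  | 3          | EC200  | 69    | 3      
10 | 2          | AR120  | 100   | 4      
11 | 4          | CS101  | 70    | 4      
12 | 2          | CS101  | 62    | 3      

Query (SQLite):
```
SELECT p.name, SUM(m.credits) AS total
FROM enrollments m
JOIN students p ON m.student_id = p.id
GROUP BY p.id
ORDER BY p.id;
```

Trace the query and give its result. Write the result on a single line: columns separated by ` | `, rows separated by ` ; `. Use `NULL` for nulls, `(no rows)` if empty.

Sol | 7 ; Kira | 19 ; Omar | 9 ; Bob | 4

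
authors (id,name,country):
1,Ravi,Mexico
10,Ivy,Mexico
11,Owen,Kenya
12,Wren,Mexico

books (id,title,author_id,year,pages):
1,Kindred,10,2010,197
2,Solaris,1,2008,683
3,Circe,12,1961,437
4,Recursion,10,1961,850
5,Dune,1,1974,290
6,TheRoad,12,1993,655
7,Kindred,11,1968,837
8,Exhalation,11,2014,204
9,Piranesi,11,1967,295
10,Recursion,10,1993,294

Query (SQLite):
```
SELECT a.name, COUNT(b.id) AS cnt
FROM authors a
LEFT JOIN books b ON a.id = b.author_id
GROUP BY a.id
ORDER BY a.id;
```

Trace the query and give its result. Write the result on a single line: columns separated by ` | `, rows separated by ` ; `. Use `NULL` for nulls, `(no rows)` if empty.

LEFT JOIN keeps every authors row; unmatched ones get NULL for books columns.
Group by authors.id and compute COUNT(b.id). COUNT(col) of an all-NULL group is 0.
  1: ids {2, 5} → COUNT(b.id)=2
  10: ids {1, 4, 10} → COUNT(b.id)=3
  11: ids {7, 8, 9} → COUNT(b.id)=3
  12: ids {3, 6} → COUNT(b.id)=2

Ravi | 2 ; Ivy | 3 ; Owen | 3 ; Wren | 2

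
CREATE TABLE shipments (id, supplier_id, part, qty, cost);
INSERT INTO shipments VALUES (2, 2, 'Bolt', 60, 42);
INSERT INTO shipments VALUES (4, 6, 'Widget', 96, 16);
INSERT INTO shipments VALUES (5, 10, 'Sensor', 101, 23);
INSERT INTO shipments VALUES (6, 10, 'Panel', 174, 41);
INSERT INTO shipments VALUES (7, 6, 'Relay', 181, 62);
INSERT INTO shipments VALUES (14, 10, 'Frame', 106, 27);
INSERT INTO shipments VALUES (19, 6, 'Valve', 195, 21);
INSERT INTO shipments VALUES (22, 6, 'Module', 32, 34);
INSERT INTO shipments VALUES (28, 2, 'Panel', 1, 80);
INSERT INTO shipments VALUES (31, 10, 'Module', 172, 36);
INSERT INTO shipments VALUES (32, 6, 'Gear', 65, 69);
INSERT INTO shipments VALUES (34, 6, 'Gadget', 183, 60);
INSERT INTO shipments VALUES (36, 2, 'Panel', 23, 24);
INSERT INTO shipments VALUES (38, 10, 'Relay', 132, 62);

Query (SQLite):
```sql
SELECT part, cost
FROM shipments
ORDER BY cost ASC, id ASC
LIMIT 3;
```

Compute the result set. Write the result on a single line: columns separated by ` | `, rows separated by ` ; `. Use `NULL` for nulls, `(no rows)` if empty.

Widget | 16 ; Valve | 21 ; Sensor | 23

Sort by cost asc, tiebreak id asc: (16, id=4), (21, id=19), (23, id=5), (24, id=36), (27, id=14), (34, id=22) …. Take first 3.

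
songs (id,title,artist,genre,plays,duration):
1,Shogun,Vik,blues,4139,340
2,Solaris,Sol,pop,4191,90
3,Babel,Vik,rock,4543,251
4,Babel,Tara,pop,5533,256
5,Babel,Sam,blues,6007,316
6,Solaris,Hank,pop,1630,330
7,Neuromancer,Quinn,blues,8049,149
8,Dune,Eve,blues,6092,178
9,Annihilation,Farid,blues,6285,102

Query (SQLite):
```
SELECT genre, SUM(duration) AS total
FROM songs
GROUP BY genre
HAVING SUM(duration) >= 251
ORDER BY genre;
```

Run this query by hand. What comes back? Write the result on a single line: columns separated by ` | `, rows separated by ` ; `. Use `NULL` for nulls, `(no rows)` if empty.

Partition songs by genre; compute SUM(duration) within each group.
HAVING: keep groups where SUM(duration) >= 251.
  blues: ids {1, 5, 7, 8, 9} → SUM(duration)=1085
  pop: ids {2, 4, 6} → SUM(duration)=676
  rock: ids {3} → SUM(duration)=251

blues | 1085 ; pop | 676 ; rock | 251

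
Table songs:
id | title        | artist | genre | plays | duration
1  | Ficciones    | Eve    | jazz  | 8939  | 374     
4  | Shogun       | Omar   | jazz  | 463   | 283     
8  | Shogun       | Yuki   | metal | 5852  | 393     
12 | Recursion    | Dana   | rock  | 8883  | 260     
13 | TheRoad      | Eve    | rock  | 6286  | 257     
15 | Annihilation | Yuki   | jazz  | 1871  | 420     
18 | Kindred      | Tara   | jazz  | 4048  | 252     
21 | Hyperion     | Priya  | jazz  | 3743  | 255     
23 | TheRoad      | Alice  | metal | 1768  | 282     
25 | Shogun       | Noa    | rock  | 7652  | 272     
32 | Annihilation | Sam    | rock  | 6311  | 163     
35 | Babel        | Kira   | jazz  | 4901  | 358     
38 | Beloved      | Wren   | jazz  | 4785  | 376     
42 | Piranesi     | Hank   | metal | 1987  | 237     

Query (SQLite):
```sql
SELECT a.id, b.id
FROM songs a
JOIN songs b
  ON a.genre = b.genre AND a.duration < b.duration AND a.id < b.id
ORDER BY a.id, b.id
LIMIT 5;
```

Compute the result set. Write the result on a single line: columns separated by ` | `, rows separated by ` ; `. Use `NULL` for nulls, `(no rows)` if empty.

Pairs (a,b) with same genre, a.duration < b.duration, a.id < b.id.
genre groups: jazz:{1,4,15,18,21,35,38} metal:{8,23,42} rock:{12,13,25,32}
Ordered by (a.id, b.id); first 5.

1 | 15 ; 1 | 38 ; 4 | 15 ; 4 | 35 ; 4 | 38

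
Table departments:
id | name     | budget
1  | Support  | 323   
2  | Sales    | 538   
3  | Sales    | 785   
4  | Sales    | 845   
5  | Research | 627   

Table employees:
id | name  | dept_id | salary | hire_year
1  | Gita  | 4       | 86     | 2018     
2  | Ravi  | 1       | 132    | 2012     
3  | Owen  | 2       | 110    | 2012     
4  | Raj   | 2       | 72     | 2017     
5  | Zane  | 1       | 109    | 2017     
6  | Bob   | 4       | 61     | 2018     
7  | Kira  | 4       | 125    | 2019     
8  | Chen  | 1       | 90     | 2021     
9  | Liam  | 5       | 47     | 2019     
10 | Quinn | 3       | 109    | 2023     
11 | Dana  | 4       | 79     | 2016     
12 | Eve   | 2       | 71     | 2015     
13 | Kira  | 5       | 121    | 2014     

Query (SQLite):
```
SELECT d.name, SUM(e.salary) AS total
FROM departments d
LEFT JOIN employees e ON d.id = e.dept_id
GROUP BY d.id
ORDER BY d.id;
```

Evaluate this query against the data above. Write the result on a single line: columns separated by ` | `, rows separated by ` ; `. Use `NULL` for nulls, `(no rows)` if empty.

LEFT JOIN keeps every departments row; unmatched ones get NULL for employees columns.
Group by departments.id and compute SUM(e.salary). SUM over an all-NULL group is NULL.
  1: ids {2, 5, 8} → SUM(e.salary)=331
  2: ids {3, 4, 12} → SUM(e.salary)=253
  3: ids {10} → SUM(e.salary)=109
  4: ids {1, 6, 7, 11} → SUM(e.salary)=351
  5: ids {9, 13} → SUM(e.salary)=168

Support | 331 ; Sales | 253 ; Sales | 109 ; Sales | 351 ; Research | 168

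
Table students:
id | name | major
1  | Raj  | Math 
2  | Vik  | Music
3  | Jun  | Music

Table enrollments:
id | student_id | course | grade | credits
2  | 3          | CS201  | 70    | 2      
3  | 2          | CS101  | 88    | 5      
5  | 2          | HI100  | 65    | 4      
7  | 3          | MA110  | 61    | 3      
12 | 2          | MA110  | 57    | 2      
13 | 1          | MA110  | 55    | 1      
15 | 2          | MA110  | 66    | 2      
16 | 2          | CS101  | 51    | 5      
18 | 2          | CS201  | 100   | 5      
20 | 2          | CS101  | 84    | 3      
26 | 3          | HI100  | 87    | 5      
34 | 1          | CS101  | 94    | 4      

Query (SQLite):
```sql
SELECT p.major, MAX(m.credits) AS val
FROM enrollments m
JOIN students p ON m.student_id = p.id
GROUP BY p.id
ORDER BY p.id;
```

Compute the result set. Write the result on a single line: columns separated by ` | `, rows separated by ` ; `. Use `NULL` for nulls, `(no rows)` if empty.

Join each enrollments row to its students via student_id.
Group joined rows by students.id; compute MAX(m.credits) per group.
  1: ids {13, 34} → MAX(m.credits)=4
  2: ids {3, 5, 12, 15, 16, 18, 20} → MAX(m.credits)=5
  3: ids {2, 7, 26} → MAX(m.credits)=5

Math | 4 ; Music | 5 ; Music | 5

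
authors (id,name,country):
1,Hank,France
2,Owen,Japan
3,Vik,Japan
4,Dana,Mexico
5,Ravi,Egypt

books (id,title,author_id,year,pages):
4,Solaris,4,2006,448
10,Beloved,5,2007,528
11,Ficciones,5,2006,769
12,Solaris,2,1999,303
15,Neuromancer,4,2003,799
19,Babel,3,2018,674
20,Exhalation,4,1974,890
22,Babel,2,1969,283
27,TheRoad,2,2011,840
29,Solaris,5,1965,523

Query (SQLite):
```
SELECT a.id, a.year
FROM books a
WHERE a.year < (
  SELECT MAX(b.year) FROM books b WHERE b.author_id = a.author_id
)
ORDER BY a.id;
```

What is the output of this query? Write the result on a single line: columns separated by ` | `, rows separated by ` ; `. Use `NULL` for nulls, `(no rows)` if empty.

11 | 2006 ; 12 | 1999 ; 15 | 2003 ; 20 | 1974 ; 22 | 1969 ; 29 | 1965

For each books row a, compute MAX(year) over rows sharing a.author_id.
Keep row a if a.year < that per-group MAX.
  author_id=2: MAX(year) = 2011
  author_id=3: MAX(year) = 2018
  author_id=4: MAX(year) = 2006
  author_id=5: MAX(year) = 2007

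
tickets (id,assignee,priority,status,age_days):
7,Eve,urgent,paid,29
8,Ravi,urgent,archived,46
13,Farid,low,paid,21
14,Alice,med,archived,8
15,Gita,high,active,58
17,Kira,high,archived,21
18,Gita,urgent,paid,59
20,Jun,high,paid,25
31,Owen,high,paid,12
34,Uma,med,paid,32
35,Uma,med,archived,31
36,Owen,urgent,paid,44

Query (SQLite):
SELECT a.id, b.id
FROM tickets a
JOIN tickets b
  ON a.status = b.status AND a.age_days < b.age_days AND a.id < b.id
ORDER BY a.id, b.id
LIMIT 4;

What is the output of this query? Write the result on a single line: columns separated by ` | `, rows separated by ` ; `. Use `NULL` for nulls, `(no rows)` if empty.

Pairs (a,b) with same status, a.age_days < b.age_days, a.id < b.id.
status groups: active:{15} archived:{8,14,17,35} paid:{7,13,18,20,31,34,36}
Ordered by (a.id, b.id); first 4.

7 | 18 ; 7 | 34 ; 7 | 36 ; 13 | 18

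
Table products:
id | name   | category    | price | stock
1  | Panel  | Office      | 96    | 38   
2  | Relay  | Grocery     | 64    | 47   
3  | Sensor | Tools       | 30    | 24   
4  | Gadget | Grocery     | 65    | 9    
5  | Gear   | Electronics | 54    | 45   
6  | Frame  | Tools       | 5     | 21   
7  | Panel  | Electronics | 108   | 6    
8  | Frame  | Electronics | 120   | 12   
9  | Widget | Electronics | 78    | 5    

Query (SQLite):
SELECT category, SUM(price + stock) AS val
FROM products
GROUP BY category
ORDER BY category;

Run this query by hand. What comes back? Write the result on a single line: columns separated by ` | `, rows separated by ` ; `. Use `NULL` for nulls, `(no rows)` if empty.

Electronics | 428 ; Grocery | 185 ; Office | 134 ; Tools | 80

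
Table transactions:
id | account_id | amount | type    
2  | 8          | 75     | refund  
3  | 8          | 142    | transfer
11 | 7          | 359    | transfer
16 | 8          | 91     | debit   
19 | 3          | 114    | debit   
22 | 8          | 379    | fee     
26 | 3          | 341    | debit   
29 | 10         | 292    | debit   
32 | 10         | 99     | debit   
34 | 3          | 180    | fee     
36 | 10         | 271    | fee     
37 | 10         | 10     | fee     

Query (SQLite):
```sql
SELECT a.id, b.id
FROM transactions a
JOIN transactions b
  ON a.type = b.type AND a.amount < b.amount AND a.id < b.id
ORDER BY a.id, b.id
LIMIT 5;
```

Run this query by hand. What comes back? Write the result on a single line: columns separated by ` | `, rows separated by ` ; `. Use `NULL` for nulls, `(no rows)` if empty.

3 | 11 ; 16 | 19 ; 16 | 26 ; 16 | 29 ; 16 | 32

Pairs (a,b) with same type, a.amount < b.amount, a.id < b.id.
type groups: debit:{16,19,26,29,32} fee:{22,34,36,37} refund:{2} transfer:{3,11}
Ordered by (a.id, b.id); first 5.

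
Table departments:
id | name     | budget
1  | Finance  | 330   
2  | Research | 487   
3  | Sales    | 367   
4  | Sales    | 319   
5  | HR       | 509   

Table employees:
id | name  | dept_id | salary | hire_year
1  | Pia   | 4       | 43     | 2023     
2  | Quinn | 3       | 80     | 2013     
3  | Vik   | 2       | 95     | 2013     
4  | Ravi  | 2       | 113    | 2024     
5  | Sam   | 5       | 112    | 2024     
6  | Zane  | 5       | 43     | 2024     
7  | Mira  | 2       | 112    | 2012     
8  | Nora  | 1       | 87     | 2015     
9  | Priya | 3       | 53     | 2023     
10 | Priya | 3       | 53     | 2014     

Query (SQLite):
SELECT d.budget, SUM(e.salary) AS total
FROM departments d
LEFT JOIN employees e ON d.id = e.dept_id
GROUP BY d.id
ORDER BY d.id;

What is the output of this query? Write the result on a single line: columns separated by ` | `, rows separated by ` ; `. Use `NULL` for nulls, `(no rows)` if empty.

LEFT JOIN keeps every departments row; unmatched ones get NULL for employees columns.
Group by departments.id and compute SUM(e.salary). SUM over an all-NULL group is NULL.
  1: ids {8} → SUM(e.salary)=87
  2: ids {3, 4, 7} → SUM(e.salary)=320
  3: ids {2, 9, 10} → SUM(e.salary)=186
  4: ids {1} → SUM(e.salary)=43
  5: ids {5, 6} → SUM(e.salary)=155

330 | 87 ; 487 | 320 ; 367 | 186 ; 319 | 43 ; 509 | 155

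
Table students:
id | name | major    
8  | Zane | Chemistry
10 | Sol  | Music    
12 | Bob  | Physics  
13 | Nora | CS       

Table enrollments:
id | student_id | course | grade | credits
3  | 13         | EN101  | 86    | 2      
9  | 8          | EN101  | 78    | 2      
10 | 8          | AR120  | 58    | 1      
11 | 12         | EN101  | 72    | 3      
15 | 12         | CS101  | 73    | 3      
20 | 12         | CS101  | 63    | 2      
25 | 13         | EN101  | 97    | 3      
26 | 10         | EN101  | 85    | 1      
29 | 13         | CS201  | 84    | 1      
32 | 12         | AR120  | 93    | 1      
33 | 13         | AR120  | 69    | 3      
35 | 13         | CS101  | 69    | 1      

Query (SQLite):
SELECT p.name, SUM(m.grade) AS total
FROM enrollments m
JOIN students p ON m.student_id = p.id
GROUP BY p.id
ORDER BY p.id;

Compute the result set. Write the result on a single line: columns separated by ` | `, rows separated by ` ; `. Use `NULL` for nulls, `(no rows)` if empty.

Zane | 136 ; Sol | 85 ; Bob | 301 ; Nora | 405

Join each enrollments row to its students via student_id.
Group joined rows by students.id; compute SUM(m.grade) per group.
  8: ids {9, 10} → SUM(m.grade)=136
  10: ids {26} → SUM(m.grade)=85
  12: ids {11, 15, 20, 32} → SUM(m.grade)=301
  13: ids {3, 25, 29, 33, 35} → SUM(m.grade)=405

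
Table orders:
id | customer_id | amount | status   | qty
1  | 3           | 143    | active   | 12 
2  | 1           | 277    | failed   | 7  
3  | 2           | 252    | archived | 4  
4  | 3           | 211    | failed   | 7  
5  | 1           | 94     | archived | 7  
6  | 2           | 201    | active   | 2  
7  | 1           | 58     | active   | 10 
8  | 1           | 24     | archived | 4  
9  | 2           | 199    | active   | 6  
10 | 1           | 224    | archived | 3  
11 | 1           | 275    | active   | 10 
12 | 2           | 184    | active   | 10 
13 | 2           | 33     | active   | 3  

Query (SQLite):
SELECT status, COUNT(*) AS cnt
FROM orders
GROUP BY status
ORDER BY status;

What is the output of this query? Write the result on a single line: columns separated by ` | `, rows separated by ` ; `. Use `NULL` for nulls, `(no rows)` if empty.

Partition orders by status; compute COUNT(*) within each group.
  active: ids {1, 6, 7, 9, 11, 12, 13} → COUNT(*)=7
  archived: ids {3, 5, 8, 10} → COUNT(*)=4
  failed: ids {2, 4} → COUNT(*)=2

active | 7 ; archived | 4 ; failed | 2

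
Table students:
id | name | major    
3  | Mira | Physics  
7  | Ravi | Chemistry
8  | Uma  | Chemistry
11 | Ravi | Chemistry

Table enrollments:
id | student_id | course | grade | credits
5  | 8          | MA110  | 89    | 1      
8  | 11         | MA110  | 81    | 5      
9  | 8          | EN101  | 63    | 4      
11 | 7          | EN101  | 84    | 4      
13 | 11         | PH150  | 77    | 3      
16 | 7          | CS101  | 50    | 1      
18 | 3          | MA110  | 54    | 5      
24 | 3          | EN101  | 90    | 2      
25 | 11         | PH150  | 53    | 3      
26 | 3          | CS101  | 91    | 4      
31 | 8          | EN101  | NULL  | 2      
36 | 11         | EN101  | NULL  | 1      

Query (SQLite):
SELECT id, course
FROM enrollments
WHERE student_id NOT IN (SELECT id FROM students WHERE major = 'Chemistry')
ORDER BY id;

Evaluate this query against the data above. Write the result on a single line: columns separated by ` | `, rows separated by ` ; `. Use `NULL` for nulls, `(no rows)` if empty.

Inner query: students.id where major = 'Chemistry'.
Outer: keep enrollments rows whose student_id is not in that set.
Inner query → {7, 8, 11}

18 | MA110 ; 24 | EN101 ; 26 | CS101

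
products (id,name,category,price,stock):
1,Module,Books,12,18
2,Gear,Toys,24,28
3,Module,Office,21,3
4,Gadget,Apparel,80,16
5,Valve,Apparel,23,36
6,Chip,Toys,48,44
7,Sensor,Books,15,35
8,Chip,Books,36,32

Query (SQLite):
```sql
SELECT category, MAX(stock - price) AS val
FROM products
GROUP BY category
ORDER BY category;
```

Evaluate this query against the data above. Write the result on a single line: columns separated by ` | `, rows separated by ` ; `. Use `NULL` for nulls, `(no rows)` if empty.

For each row compute stock - price.
Group by category; take MAX of the expression per group.
  Apparel: ids {4, 5} → MAX(stock - price)=13
  Books: ids {1, 7, 8} → MAX(stock - price)=20
  Office: ids {3} → MAX(stock - price)=-18
  Toys: ids {2, 6} → MAX(stock - price)=4

Apparel | 13 ; Books | 20 ; Office | -18 ; Toys | 4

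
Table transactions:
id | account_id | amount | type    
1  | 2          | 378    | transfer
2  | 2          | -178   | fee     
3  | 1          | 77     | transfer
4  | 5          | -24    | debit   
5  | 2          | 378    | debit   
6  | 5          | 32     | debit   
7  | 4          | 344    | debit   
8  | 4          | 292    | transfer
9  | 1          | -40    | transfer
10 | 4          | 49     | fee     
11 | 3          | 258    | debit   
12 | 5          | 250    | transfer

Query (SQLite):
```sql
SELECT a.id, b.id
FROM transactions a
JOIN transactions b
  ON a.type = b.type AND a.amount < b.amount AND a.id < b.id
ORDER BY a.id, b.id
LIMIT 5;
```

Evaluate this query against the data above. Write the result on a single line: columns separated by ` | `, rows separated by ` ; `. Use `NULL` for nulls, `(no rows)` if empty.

Pairs (a,b) with same type, a.amount < b.amount, a.id < b.id.
type groups: debit:{4,5,6,7,11} fee:{2,10} transfer:{1,3,8,9,12}
Ordered by (a.id, b.id); first 5.

2 | 10 ; 3 | 8 ; 3 | 12 ; 4 | 5 ; 4 | 6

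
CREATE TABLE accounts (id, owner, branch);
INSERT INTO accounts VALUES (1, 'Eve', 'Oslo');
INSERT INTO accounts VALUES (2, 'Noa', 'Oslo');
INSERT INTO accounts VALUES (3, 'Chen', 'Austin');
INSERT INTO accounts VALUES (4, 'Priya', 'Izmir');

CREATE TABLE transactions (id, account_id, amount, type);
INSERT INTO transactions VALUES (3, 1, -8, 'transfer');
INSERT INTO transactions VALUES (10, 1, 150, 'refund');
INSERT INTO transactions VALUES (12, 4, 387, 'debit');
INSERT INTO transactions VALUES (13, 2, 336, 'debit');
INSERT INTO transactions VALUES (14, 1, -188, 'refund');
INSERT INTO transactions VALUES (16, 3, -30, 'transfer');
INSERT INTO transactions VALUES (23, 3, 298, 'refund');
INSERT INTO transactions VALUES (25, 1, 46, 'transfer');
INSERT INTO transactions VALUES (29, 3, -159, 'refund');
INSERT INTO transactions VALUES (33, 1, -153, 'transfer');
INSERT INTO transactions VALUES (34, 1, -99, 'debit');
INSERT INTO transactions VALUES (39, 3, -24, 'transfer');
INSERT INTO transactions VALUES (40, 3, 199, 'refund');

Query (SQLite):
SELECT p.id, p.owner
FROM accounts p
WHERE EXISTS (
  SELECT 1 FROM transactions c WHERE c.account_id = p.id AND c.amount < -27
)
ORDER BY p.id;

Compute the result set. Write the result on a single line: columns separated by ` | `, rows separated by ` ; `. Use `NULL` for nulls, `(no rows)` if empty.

For each accounts row, check whether any transactions with matching account_id has amount < -27.
Keep rows where that is true.

1 | Eve ; 3 | Chen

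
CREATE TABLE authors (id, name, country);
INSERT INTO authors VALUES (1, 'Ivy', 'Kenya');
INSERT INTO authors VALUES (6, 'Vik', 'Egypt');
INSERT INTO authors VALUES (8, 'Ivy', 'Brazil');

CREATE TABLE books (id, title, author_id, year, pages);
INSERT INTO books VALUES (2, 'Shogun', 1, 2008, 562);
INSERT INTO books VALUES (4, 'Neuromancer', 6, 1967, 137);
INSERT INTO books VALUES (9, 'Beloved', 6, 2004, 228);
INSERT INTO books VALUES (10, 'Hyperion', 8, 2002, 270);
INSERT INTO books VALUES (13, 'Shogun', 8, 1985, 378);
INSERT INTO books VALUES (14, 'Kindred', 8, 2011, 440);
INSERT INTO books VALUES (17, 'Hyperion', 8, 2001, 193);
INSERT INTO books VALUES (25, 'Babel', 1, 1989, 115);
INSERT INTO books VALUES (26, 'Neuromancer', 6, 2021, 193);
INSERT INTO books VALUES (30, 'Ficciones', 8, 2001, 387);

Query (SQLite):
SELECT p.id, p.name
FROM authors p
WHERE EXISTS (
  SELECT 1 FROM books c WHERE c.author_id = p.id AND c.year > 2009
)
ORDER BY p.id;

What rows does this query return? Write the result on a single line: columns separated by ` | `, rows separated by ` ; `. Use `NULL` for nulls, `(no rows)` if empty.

For each authors row, check whether any books with matching author_id has year > 2009.
Keep rows where that is true.

6 | Vik ; 8 | Ivy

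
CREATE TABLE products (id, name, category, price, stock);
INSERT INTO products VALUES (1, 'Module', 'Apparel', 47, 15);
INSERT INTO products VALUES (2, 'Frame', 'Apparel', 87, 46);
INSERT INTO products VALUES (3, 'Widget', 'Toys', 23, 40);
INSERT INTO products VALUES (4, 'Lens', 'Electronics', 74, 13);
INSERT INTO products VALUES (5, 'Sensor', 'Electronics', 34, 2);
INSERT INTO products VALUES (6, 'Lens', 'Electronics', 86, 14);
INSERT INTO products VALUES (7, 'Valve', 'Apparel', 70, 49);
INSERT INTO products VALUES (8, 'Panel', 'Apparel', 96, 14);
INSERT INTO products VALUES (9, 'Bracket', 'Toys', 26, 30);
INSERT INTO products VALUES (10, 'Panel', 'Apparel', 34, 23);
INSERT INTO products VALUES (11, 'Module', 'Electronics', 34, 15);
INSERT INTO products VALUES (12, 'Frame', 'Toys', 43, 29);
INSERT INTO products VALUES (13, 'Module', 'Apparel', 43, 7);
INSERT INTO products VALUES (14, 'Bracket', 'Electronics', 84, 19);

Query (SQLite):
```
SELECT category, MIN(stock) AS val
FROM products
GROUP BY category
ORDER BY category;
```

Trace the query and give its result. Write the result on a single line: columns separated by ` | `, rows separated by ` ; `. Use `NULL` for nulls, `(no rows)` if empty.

Apparel | 7 ; Electronics | 2 ; Toys | 29

Partition products by category; compute MIN(stock) within each group.
  Apparel: ids {1, 2, 7, 8, 10, 13} → MIN(stock)=7
  Electronics: ids {4, 5, 6, 11, 14} → MIN(stock)=2
  Toys: ids {3, 9, 12} → MIN(stock)=29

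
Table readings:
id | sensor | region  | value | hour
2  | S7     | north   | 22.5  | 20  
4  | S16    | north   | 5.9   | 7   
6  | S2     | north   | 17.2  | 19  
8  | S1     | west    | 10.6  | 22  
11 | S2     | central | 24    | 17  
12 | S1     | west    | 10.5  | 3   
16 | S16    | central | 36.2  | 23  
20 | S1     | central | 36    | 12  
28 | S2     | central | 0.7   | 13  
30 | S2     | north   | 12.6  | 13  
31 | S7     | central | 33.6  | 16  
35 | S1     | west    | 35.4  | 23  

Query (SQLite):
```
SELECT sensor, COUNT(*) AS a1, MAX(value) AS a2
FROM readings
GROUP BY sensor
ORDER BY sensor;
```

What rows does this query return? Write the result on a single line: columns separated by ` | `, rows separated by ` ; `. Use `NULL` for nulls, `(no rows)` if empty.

Group readings by sensor.
Per group compute: COUNT(*), MAX(value).
  S1: ids {8, 12, 20, 35} → COUNT(*)=4, MAX(value)=36
  S16: ids {4, 16} → COUNT(*)=2, MAX(value)=36.2
  S2: ids {6, 11, 28, 30} → COUNT(*)=4, MAX(value)=24
  S7: ids {2, 31} → COUNT(*)=2, MAX(value)=33.6

S1 | 4 | 36 ; S16 | 2 | 36.2 ; S2 | 4 | 24 ; S7 | 2 | 33.6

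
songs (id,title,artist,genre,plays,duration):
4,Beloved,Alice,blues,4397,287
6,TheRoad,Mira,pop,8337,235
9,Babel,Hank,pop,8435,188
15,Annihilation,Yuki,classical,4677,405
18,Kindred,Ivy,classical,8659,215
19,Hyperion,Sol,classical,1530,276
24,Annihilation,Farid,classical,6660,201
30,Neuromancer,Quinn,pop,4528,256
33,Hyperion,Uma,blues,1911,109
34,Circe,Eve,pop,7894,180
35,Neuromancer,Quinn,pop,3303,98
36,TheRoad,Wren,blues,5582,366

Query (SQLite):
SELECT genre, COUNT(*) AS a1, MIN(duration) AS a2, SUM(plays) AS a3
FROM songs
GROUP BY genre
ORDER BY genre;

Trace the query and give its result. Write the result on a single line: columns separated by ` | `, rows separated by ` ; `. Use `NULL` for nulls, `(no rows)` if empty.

Group songs by genre.
Per group compute: COUNT(*), MIN(duration), SUM(plays).
  blues: ids {4, 33, 36} → COUNT(*)=3, MIN(duration)=109, SUM(plays)=11890
  classical: ids {15, 18, 19, 24} → COUNT(*)=4, MIN(duration)=201, SUM(plays)=21526
  pop: ids {6, 9, 30, 34, 35} → COUNT(*)=5, MIN(duration)=98, SUM(plays)=32497

blues | 3 | 109 | 11890 ; classical | 4 | 201 | 21526 ; pop | 5 | 98 | 32497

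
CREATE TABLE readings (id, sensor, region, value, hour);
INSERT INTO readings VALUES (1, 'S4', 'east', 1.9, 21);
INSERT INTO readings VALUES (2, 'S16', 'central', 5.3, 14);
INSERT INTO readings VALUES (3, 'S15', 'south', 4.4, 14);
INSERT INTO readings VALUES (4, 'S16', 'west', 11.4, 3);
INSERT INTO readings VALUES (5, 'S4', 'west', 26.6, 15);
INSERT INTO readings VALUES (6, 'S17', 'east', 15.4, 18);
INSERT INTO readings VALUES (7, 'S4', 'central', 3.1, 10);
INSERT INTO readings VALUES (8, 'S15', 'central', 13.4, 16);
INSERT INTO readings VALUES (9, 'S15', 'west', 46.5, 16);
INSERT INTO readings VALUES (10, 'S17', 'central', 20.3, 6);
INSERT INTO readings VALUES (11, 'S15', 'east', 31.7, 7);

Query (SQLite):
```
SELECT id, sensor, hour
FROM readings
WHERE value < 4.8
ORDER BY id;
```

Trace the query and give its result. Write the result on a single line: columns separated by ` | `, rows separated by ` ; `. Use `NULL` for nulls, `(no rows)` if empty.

1 | S4 | 21 ; 3 | S15 | 14 ; 7 | S4 | 10

value < 4.8: ids {1, 3, 7}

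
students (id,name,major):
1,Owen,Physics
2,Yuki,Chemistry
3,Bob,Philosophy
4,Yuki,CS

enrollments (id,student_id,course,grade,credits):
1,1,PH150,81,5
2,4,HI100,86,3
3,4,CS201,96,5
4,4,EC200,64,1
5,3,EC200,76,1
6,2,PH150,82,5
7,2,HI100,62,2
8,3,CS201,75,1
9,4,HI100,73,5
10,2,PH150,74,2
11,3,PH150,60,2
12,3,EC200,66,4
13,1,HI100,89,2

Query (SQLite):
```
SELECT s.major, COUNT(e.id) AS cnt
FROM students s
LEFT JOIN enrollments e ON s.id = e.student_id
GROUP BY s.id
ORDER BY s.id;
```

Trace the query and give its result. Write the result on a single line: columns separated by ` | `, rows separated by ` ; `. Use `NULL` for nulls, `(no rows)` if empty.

LEFT JOIN keeps every students row; unmatched ones get NULL for enrollments columns.
Group by students.id and compute COUNT(e.id). COUNT(col) of an all-NULL group is 0.
  1: ids {1, 13} → COUNT(e.id)=2
  2: ids {6, 7, 10} → COUNT(e.id)=3
  3: ids {5, 8, 11, 12} → COUNT(e.id)=4
  4: ids {2, 3, 4, 9} → COUNT(e.id)=4

Physics | 2 ; Chemistry | 3 ; Philosophy | 4 ; CS | 4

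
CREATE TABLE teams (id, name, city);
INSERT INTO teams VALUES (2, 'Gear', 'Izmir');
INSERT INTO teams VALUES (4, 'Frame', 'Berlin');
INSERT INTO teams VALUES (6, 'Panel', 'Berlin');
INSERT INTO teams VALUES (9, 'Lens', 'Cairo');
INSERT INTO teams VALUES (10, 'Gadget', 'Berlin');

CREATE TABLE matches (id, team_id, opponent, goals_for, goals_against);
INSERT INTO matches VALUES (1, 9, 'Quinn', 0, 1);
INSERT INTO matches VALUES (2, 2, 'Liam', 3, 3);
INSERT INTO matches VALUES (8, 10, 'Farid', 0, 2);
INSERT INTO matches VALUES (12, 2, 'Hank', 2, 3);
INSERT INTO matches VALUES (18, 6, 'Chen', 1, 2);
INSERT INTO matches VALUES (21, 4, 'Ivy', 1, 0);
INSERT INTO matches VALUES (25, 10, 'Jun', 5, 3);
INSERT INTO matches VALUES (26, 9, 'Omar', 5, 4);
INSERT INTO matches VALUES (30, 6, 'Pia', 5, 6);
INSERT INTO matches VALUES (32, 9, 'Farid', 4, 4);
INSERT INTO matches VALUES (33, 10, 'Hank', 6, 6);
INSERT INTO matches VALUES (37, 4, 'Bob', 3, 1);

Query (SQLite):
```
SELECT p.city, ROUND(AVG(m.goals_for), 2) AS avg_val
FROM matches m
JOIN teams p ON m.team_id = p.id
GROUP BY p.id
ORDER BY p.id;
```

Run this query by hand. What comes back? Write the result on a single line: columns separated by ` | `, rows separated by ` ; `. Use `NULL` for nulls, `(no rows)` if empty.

Izmir | 2.5 ; Berlin | 2 ; Berlin | 3 ; Cairo | 3 ; Berlin | 3.67

Join each matches row to its teams via team_id.
Group joined rows by teams.id; compute ROUND(AVG(m.goals_for), 2) per group.
  2: ids {2, 12} → ROUND(AVG(m.goals_for), 2)=2.5
  4: ids {21, 37} → ROUND(AVG(m.goals_for), 2)=2
  6: ids {18, 30} → ROUND(AVG(m.goals_for), 2)=3
  9: ids {1, 26, 32} → ROUND(AVG(m.goals_for), 2)=3
  10: ids {8, 25, 33} → ROUND(AVG(m.goals_for), 2)=3.67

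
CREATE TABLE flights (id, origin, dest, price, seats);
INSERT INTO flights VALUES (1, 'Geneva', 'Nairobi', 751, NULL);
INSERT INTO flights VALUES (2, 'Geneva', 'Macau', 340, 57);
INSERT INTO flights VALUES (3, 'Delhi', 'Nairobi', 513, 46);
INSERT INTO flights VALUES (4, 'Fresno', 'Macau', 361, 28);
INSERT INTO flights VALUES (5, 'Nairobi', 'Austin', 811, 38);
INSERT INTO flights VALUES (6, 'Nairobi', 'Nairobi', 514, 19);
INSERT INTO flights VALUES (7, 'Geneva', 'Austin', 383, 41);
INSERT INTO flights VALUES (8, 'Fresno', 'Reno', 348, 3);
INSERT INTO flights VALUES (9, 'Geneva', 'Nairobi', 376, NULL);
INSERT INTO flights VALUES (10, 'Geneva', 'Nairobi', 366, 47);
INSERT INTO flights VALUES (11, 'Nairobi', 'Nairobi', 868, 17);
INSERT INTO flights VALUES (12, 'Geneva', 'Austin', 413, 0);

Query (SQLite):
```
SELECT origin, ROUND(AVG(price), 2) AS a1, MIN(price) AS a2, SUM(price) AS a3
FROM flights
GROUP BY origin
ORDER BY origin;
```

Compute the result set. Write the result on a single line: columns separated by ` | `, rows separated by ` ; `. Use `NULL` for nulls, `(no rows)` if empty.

Group flights by origin.
Per group compute: ROUND(AVG(price), 2), MIN(price), SUM(price).
  Delhi: ids {3} → ROUND(AVG(price), 2)=513, MIN(price)=513, SUM(price)=513
  Fresno: ids {4, 8} → ROUND(AVG(price), 2)=354.5, MIN(price)=348, SUM(price)=709
  Geneva: ids {1, 2, 7, 9, 10, 12} → ROUND(AVG(price), 2)=438.17, MIN(price)=340, SUM(price)=2629
  Nairobi: ids {5, 6, 11} → ROUND(AVG(price), 2)=731, MIN(price)=514, SUM(price)=2193

Delhi | 513 | 513 | 513 ; Fresno | 354.5 | 348 | 709 ; Geneva | 438.17 | 340 | 2629 ; Nairobi | 731 | 514 | 2193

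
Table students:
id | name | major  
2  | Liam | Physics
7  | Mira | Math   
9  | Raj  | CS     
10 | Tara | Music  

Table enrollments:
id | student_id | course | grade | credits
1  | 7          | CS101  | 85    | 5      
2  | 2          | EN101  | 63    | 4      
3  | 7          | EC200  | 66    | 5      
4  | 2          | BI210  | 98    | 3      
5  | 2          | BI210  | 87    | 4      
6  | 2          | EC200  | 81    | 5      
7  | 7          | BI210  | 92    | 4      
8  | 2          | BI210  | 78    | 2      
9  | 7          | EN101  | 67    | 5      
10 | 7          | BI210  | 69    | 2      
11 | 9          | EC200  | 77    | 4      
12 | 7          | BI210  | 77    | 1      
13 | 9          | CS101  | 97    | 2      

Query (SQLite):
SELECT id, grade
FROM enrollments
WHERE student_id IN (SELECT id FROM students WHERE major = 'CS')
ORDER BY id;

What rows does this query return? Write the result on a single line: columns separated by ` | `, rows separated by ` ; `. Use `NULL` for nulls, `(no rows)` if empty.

11 | 77 ; 13 | 97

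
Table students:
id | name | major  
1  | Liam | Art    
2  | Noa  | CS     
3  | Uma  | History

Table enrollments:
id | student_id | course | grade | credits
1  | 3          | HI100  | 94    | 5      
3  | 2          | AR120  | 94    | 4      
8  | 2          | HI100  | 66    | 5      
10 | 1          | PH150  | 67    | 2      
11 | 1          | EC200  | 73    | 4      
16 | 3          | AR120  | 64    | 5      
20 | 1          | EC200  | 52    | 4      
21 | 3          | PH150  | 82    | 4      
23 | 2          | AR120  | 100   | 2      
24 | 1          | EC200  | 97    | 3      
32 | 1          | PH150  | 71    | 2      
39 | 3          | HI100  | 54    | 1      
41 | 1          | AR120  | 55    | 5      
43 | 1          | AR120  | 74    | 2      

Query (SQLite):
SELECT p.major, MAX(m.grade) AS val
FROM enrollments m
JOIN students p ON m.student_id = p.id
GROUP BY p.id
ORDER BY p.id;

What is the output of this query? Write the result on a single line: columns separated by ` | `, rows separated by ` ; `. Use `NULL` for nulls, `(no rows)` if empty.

Join each enrollments row to its students via student_id.
Group joined rows by students.id; compute MAX(m.grade) per group.
  1: ids {10, 11, 20, 24, 32, 41, 43} → MAX(m.grade)=97
  2: ids {3, 8, 23} → MAX(m.grade)=100
  3: ids {1, 16, 21, 39} → MAX(m.grade)=94

Art | 97 ; CS | 100 ; History | 94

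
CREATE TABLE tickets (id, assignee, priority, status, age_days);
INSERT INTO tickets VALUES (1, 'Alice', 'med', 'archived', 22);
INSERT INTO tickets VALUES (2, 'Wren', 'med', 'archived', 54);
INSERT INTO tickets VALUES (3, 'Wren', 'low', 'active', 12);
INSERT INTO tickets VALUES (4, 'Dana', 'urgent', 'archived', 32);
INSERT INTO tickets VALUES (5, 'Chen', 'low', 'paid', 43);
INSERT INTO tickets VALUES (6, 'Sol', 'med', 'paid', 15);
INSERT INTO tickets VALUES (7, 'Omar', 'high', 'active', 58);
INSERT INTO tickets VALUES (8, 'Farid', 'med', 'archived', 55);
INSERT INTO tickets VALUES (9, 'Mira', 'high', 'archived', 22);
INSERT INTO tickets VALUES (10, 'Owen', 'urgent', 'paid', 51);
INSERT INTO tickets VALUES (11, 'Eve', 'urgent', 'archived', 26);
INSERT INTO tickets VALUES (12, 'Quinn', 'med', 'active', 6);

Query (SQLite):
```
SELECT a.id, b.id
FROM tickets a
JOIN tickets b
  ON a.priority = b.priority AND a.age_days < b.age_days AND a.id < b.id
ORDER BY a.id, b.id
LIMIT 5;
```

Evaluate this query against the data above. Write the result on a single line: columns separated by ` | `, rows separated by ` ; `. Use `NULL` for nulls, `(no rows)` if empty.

1 | 2 ; 1 | 8 ; 2 | 8 ; 3 | 5 ; 4 | 10

Pairs (a,b) with same priority, a.age_days < b.age_days, a.id < b.id.
priority groups: high:{7,9} low:{3,5} med:{1,2,6,8,12} urgent:{4,10,11}
Ordered by (a.id, b.id); first 5.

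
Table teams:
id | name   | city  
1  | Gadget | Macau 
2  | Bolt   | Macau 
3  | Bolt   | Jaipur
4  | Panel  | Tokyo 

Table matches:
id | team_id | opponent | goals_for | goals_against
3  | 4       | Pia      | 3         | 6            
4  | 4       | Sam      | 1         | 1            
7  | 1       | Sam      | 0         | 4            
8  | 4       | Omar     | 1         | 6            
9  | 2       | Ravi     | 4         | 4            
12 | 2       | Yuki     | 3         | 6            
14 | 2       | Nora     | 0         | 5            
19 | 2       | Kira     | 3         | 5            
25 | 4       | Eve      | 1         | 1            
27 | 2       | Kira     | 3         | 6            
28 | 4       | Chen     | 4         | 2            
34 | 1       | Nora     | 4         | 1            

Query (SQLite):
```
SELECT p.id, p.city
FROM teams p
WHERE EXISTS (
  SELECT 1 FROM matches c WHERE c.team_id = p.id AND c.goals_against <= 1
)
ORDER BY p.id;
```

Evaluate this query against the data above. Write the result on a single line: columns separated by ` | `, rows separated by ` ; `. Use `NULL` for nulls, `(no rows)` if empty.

For each teams row, check whether any matches with matching team_id has goals_against <= 1.
Keep rows where that is true.

1 | Macau ; 4 | Tokyo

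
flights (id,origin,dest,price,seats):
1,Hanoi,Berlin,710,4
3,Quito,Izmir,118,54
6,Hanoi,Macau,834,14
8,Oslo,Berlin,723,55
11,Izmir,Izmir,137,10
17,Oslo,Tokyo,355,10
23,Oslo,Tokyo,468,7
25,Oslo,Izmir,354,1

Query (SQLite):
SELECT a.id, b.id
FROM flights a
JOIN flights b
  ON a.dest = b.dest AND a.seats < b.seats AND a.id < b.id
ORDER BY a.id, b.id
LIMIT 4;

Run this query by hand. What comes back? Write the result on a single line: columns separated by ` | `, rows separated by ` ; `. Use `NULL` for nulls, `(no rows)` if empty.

1 | 8

Pairs (a,b) with same dest, a.seats < b.seats, a.id < b.id.
dest groups: Berlin:{1,8} Izmir:{3,11,25} Macau:{6} Tokyo:{17,23}
Ordered by (a.id, b.id); first 4.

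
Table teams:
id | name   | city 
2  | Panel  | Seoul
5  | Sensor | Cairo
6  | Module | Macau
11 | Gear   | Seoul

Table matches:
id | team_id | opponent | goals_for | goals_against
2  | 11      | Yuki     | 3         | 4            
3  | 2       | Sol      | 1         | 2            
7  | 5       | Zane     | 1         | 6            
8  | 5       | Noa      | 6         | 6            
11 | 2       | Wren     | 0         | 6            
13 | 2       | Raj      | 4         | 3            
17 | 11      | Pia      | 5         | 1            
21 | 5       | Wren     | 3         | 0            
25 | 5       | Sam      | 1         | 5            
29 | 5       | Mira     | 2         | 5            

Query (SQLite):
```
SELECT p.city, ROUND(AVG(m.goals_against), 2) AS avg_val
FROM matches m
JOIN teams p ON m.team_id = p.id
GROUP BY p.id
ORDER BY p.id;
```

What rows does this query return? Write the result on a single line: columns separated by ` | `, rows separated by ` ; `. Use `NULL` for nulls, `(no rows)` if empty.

Seoul | 3.67 ; Cairo | 4.4 ; Seoul | 2.5

Join each matches row to its teams via team_id.
Group joined rows by teams.id; compute ROUND(AVG(m.goals_against), 2) per group.
  2: ids {3, 11, 13} → ROUND(AVG(m.goals_against), 2)=3.67
  5: ids {7, 8, 21, 25, 29} → ROUND(AVG(m.goals_against), 2)=4.4
  11: ids {2, 17} → ROUND(AVG(m.goals_against), 2)=2.5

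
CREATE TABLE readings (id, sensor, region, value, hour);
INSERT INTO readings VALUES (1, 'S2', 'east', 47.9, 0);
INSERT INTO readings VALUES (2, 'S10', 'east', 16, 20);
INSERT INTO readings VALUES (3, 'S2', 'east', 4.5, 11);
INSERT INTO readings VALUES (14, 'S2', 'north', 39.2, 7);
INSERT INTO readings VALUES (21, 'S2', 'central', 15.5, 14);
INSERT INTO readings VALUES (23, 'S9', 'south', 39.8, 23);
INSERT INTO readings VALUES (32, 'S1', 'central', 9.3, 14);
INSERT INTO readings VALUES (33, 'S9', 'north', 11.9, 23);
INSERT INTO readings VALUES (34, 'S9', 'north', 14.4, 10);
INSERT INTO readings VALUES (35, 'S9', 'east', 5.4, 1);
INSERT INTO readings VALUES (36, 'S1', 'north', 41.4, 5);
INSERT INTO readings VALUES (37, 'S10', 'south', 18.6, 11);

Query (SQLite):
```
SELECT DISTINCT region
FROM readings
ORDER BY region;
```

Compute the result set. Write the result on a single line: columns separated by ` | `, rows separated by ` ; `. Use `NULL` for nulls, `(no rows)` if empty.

central ; east ; north ; south

Collect distinct region values from readings.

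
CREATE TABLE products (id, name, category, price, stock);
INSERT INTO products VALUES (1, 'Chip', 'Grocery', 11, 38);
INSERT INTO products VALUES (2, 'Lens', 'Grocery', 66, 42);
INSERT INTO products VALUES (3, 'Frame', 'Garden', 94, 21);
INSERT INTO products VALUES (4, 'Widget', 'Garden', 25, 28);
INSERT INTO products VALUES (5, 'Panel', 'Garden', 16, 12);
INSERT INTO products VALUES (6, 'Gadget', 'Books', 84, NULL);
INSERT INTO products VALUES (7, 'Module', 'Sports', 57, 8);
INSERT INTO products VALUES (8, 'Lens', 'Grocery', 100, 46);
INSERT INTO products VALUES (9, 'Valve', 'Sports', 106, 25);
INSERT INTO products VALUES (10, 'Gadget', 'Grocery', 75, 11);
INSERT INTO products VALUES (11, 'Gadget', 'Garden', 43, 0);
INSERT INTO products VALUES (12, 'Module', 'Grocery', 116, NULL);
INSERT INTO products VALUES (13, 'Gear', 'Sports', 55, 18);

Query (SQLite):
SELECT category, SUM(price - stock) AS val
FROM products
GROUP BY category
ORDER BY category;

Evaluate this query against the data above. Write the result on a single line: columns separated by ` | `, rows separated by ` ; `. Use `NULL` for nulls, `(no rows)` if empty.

For each row compute price - stock.
Group by category; take SUM of the expression per group.
  Books: ids {6} → SUM(price - stock)=NULL
  Garden: ids {3, 4, 5, 11} → SUM(price - stock)=117
  Grocery: ids {1, 2, 8, 10, 12} → SUM(price - stock)=115
  Sports: ids {7, 9, 13} → SUM(price - stock)=167

Books | NULL ; Garden | 117 ; Grocery | 115 ; Sports | 167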